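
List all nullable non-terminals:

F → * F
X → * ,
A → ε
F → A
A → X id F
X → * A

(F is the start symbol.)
{ 'A', 'F' }

A non-terminal is nullable if it can derive ε (the empty string): either it has an ε-production, or it has a production whose right-hand side consists entirely of nullable non-terminals.

ε-productions: A → ε
So A is immediately nullable.
F → A: every symbol on the right is nullable, so F is nullable too.
No further non-terminal can be added: every production for the remaining non-terminals contains a terminal or a non-nullable non-terminal.
Nullable = { 'A', 'F' }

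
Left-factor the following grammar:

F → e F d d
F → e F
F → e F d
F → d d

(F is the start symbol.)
Left-factoring transforms A → αβ₁ | αβ₂ into A → αA' and A' → β₁ | β₂
(α is the longest common prefix among the alternatives). Repeat until
no nonterminal has two alternatives with a common prefix.

Round 1: F has alternatives sharing prefix 'e F'. Introduce F': F → e F F'
  Add: F' → d d
  Add: F' → ε
  Add: F' → d

Round 2: F' has alternatives sharing prefix 'd'. Introduce F'': F' → d F''
  Add: F'' → d
  Add: F'' → ε

No remaining common prefixes — done.

Resulting grammar:
F → e F F'
F' → d F''
F'' → d
F'' → ε
F' → ε
F → d d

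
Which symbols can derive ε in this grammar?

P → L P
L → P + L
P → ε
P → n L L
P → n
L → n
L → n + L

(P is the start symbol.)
A non-terminal is nullable if it can derive ε (the empty string): either it has an ε-production, or it has a production whose right-hand side consists entirely of nullable non-terminals.

ε-productions: P → ε
So P is immediately nullable.
No further non-terminal can be added: every production for the remaining non-terminals contains a terminal or a non-nullable non-terminal.
Nullable = { 'P' }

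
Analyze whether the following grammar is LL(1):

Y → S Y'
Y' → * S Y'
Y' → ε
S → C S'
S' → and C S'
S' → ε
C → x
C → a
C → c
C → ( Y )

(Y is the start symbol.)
Relevant sets:
  FOLLOW(Y') = { $, ')' }
  FOLLOW(S') = { $, ')', '*' }

For Y':
  PREDICT(Y' → '*' S Y') = { '*' }
  PREDICT(Y' → ε) = { $, ')' }
For S':
  PREDICT(S' → and C S') = { 'and' }
  PREDICT(S' → ε) = { $, ')', '*' }
For C:
  PREDICT(C → x) = { 'x' }
  PREDICT(C → a) = { 'a' }
  PREDICT(C → c) = { 'c' }
  PREDICT(C → '(' Y ')') = { '(' }
Y, S have a single production, so nothing to check there.

All predict sets are disjoint. The grammar IS LL(1).

Answer: Yes, the grammar is LL(1).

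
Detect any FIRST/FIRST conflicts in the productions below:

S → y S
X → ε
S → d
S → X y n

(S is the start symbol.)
FIRST sets of the non-terminals at (or reachable through a nullable prefix from) the front of some alternative:
  FIRST(X) = { ε }

Productions for S:
  S → y S: FIRST = { 'y' }
  S → d: FIRST = { 'd' }
  S → X y n: FIRST = { 'y' }
X has only one production, so no FIRST/FIRST conflict is possible there.

Conflict for S: S → y S and S → X y n
  Overlap: { 'y' }

Answer: Yes. S → y S / S → X y n on { 'y' }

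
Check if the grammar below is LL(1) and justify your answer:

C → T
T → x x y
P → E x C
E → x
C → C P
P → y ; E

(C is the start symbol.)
No. Predict set conflict for C: { 'x' }

Relevant sets:
  FIRST(T) = { 'x' }
  FIRST(C) = { 'x' }
  FIRST(E) = { 'x' }

For C:
  PREDICT(C → T) = { 'x' }
  PREDICT(C → C P) = { 'x' }
For P:
  PREDICT(P → E x C) = { 'x' }
  PREDICT(P → y ';' E) = { 'y' }
T, E have a single production, so nothing to check there.

Conflict found: Predict set conflict for C: { 'x' }
The grammar is NOT LL(1).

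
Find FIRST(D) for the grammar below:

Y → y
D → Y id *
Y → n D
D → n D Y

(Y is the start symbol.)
{ 'n', 'y' }

To compute FIRST(D), examine every production with D on the left-hand side, reading each right-hand side left to right until a non-nullable symbol is reached.

FIRST sets of the other non-terminals involved (by the same procedure, iterated to a fixed point):
  FIRST(Y) = { 'n', 'y' }

From D → Y id *:
  - Y is a non-terminal: add FIRST(Y) \ {ε} = { 'n', 'y' }
    Y is not nullable, so stop
From D → n D Y:
  - n is a terminal: add 'n' and stop

Collecting: FIRST(D) = { 'n', 'y' }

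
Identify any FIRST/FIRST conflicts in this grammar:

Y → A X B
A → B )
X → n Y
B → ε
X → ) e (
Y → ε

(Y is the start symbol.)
No FIRST/FIRST conflicts.

FIRST sets of the non-terminals at (or reachable through a nullable prefix from) the front of some alternative:
  FIRST(A) = { ')' }

Productions for Y:
  Y → A X B: FIRST = { ')' }
  Y → ε: FIRST = { ε }
Productions for X:
  X → n Y: FIRST = { 'n' }
  X → ) e (: FIRST = { ')' }
A, B have only one production, so no FIRST/FIRST conflict is possible there.

All alternatives of each non-terminal have pairwise disjoint FIRST sets.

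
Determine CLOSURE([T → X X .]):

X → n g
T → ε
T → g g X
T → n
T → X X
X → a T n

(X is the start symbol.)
To compute CLOSURE, for each item [A → α.Bβ] where B is a non-terminal, add [B → .γ] for all productions B → γ; repeat for the newly added items until nothing changes.

Start with: [T → X X .]
The dot is at the end, so nothing is added.

CLOSURE = { [T → X X .] }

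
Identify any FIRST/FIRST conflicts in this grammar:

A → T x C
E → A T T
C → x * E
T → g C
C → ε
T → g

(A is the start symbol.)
A FIRST/FIRST conflict occurs when two productions N → α and N → β for the same non-terminal have FIRST(α) ∩ FIRST(β) ≠ ∅ (with ε ∈ FIRST of a nullable right-hand side, so two nullable alternatives also conflict).

Productions for C:
  C → x * E: FIRST = { 'x' }
  C → ε: FIRST = { ε }
Productions for T:
  T → g C: FIRST = { 'g' }
  T → g: FIRST = { 'g' }
A, E have only one production, so no FIRST/FIRST conflict is possible there.

Conflict for T: T → g C and T → g
  Overlap: { 'g' }

Answer: Yes. T → g C / T → g on { 'g' }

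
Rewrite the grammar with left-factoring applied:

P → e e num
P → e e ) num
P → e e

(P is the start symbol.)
Left-factoring transforms A → αβ₁ | αβ₂ into A → αA' and A' → β₁ | β₂
(α is the longest common prefix among the alternatives). Repeat until
no nonterminal has two alternatives with a common prefix.

Round 1: P has alternatives sharing prefix 'e e'. Introduce P': P → e e P'
  Add: P' → num
  Add: P' → ) num
  Add: P' → ε

No remaining common prefixes — done.

Resulting grammar:
P → e e P'
P' → num
P' → ) num
P' → ε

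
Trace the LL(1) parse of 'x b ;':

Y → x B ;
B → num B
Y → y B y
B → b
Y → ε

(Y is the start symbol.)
LL(1) parsing maintains a stack (initially the start symbol over $) and the input. At each step: if the stack top is a terminal, match it against the current input token; if it is a non-terminal N, replace it with the RHS of M[N, lookahead] (the unique production whose predict set contains the lookahead).

Stack is shown with the top on the left.

Stack    Input    Action
------------------------
Y $      x b ; $  output Y → x B ;
x B ; $  x b ; $  match 'x'
B ; $    b ; $    output B → b
b ; $    b ; $    match 'b'
; $      ; $      match ';'
$        $        accept

The string is accepted.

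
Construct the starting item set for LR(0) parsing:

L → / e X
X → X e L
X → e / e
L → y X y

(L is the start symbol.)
First, augment the grammar with L' → L
I₀ = CLOSURE({ [L' → . L] }):
  [L' → . L] has the dot before L: add [L → . / e X], [L → . y X y]
No further items can be added.

I₀ = { [L → . / e X], [L → . y X y], [L' → . L] }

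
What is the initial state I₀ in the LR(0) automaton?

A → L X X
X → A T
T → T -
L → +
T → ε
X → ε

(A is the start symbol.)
First, augment the grammar with A' → A
I₀ = CLOSURE({ [A' → . A] }):
  [A' → . A] has the dot before A: add [A → . L X X]
  [A → . L X X] has the dot before L: add [L → . +]
No further items can be added.

I₀ = { [A → . L X X], [A' → . A], [L → . +] }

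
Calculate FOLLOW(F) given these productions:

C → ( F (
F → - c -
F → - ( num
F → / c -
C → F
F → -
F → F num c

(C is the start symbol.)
{ $, '(', 'num' }

In C → ( F (: F is followed by '(', add FIRST('(') \ {ε} = { '(' }
In C → F: F is at the end, add FOLLOW(C)
In F → F num c: F is followed by num c, add FIRST(num c) \ {ε} = { 'num' }

The FOLLOW sets referred to above (computed the same way, to a fixed point):
  FOLLOW(C) = { $ }

Taking the union: FOLLOW(F) = { $, '(', 'num' }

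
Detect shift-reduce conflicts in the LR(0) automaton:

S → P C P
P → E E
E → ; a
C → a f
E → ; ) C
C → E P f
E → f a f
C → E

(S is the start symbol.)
A shift-reduce conflict occurs when an LR(0) state has both:
  - a complete (reduce) item [A → α .] (dot at the end), and
  - a shift item [B → β . c γ] (dot before a terminal).

Augment with S' → S and build the canonical LR(0) collection (I0 = CLOSURE({[S' → . S]}), then GOTO on every symbol after a dot until no new states appear). It has 19 states:
  I0: { [E → . ; ) C], [E → . ; a], [E → . f a f], [P → . E E], [S → . P C P], [S' → . S] }  — shift
  I1: { [E → ; . ) C], [E → ; . a] }  — shift
  I2: { [E → . ; ) C], [E → . ; a], [E → . f a f], [P → E . E] }  — shift
  I3: { [C → . E P f], [C → . E], [C → . a f], [E → . ; ) C], [E → . ; a], [E → . f a f], [S → P . C P] }  — shift
  I4: { [S' → S .] }  — accept
  I5: { [E → f . a f] }  — shift
  I6: { [E → f a . f] }  — shift
  I7: { [E → f a f .] }  — reduce
  I8: { [E → . ; ) C], [E → . ; a], [E → . f a f], [P → . E E], [S → P C . P] }  — shift
  I9: { [C → E . P f], [C → E .], [E → . ; ) C], [E → . ; a], [E → . f a f], [P → . E E] }  — shift, reduce
  I10: { [C → a . f] }  — shift
  I11: { [C → a f .] }  — reduce
  I12: { [C → E P . f] }  — shift
  I13: { [C → E P f .] }  — reduce
  I14: { [S → P C P .] }  — reduce
  I15: { [P → E E .] }  — reduce
  I16: { [C → . E P f], [C → . E], [C → . a f], [E → . ; ) C], [E → . ; a], [E → . f a f], [E → ; ) . C] }  — shift
  I17: { [E → ; a .] }  — reduce
  I18: { [E → ; ) C .] }  — reduce

I9 contains reduce item [C → E .] and shift items [E → . ; ) C], [E → . ; a], [E → . f a f] — shift-reduce conflict.

Answer: Yes — I9: [C → E .] vs [E → . ; ) C]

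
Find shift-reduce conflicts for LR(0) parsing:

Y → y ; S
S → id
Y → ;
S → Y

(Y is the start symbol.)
Augment with Y' → Y and build the canonical LR(0) collection (I0 = CLOSURE({[Y' → . Y]}), then GOTO on every symbol after a dot until no new states appear). It has 8 states:
  I0: { [Y → . ;], [Y → . y ; S], [Y' → . Y] }  — shift
  I1: { [Y → ; .] }  — reduce
  I2: { [Y' → Y .] }  — accept
  I3: { [Y → y . ; S] }  — shift
  I4: { [S → . Y], [S → . id], [Y → . ;], [Y → . y ; S], [Y → y ; . S] }  — shift
  I5: { [Y → y ; S .] }  — reduce
  I6: { [S → Y .] }  — reduce
  I7: { [S → id .] }  — reduce

No state contains both a complete item and a shift item.

Answer: No shift-reduce conflicts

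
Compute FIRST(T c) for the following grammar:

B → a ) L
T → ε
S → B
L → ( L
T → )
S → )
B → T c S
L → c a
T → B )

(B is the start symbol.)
FIRST sets of the non-terminals involved (from the grammar, by fixed-point iteration):
  FIRST(T) = { ')', 'a', 'c', ε }

To compute FIRST(T c), process the symbols left to right:
Symbol T is a non-terminal. Add FIRST(T) \ {ε} = { ')', 'a', 'c' }
T is nullable (ε ∈ FIRST(T)), continue to the next symbol.
Symbol c is a terminal. Add 'c' and stop.
FIRST(T c) = { ')', 'a', 'c' }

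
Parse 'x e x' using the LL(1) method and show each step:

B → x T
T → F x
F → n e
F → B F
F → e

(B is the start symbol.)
LL(1) parsing maintains a stack (initially the start symbol over $) and the input. At each step: if the stack top is a terminal, match it against the current input token; if it is a non-terminal N, replace it with the RHS of M[N, lookahead] (the unique production whose predict set contains the lookahead).

Stack is shown with the top on the left.

Stack  Input    Action
----------------------
B $    x e x $  output B → x T
x T $  x e x $  match 'x'
T $    e x $    output T → F x
F x $  e x $    output F → e
e x $  e x $    match 'e'
x $    x $      match 'x'
$      $        accept

The string is accepted.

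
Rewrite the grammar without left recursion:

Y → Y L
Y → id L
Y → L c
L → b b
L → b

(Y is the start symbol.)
Y is directly left-recursive. The standard transformation for
  A → A α₁ | ... | A α_m | β₁ | ... | β_n
is
  A  → β₁ A' | ... | β_n A'
  A' → α₁ A' | ... | α_m A' | ε

Y → id L becomes Y → id L Y'
Y → L c becomes Y → L c Y'
Y → Y L becomes Y' → L Y'
Add Y' → ε

Productions for other non-terminals are unchanged:
  L → b b
  L → b

Resulting grammar:
Y → id L Y'
Y → L c Y'
Y' → L Y'
Y' → ε
L → b b
L → b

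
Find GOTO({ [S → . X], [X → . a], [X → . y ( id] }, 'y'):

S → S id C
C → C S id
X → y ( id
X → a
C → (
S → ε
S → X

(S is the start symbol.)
GOTO(I, 'y') = CLOSURE({ [A → αX.β] : [A → α.Xβ] ∈ I, X = 'y' })

Items with dot before 'y', with the dot advanced:
  [X → . y ( id] → [X → y . ( id]
Closure adds nothing (no advanced item has the dot before a non-terminal).

GOTO = { [X → y . ( id] }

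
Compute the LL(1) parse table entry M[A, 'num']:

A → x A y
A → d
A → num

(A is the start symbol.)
To find M[A, 'num'], we find productions for A where 'num' is in the predict set (PREDICT(N → α) = (FIRST(α) \ {ε}) ∪ (FOLLOW(N) if α ⇒* ε)).

A → x A y: PREDICT = { 'x' }
A → d: PREDICT = { 'd' }
A → num: PREDICT = { 'num' }
  'num' is in predict set, so this production goes in M[A, 'num']

M[A, 'num'] = A → num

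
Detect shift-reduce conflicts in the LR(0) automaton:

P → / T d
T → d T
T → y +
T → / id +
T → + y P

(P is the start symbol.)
No shift-reduce conflicts

A shift-reduce conflict occurs when an LR(0) state has both:
  - a complete (reduce) item [A → α .] (dot at the end), and
  - a shift item [B → β . c γ] (dot before a terminal).

Augment with P' → P and build the canonical LR(0) collection (I0 = CLOSURE({[P' → . P]}), then GOTO on every symbol after a dot until no new states appear). It has 15 states:
  I0: { [P → . / T d], [P' → . P] }  — shift
  I1: { [P → / . T d], [T → . + y P], [T → . / id +], [T → . d T], [T → . y +] }  — shift
  I2: { [P' → P .] }  — accept
  I3: { [T → + . y P] }  — shift
  I4: { [T → / . id +] }  — shift
  I5: { [P → / T . d] }  — shift
  I6: { [T → . + y P], [T → . / id +], [T → . d T], [T → . y +], [T → d . T] }  — shift
  I7: { [T → y . +] }  — shift
  I8: { [T → y + .] }  — reduce
  I9: { [T → d T .] }  — reduce
  I10: { [P → / T d .] }  — reduce
  I11: { [T → / id . +] }  — shift
  I12: { [T → / id + .] }  — reduce
  I13: { [P → . / T d], [T → + y . P] }  — shift
  I14: { [T → + y P .] }  — reduce

No state contains both a complete item and a shift item.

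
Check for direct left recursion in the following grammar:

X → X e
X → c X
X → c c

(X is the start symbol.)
Direct left recursion occurs when N → N α for some non-terminal N (the right-hand side begins with the left-hand side itself).

X → X e: LEFT RECURSIVE (starts with X)
X → c X: starts with c
X → c c: starts with c

The grammar has direct left recursion on: X.

Answer: Yes, X is left-recursive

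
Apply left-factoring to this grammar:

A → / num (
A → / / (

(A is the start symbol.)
A → / A'
A' → num (
A' → / (

Left-factoring transforms A → αβ₁ | αβ₂ into A → αA' and A' → β₁ | β₂
(α is the longest common prefix among the alternatives). Repeat until
no nonterminal has two alternatives with a common prefix.

Round 1: A has alternatives sharing prefix '/'. Introduce A': A → / A'
  Add: A' → num (
  Add: A' → / (

No remaining common prefixes — done.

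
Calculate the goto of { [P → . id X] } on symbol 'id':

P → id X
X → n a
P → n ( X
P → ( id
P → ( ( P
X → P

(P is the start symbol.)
{ [P → . ( ( P], [P → . ( id], [P → . id X], [P → . n ( X], [P → id . X], [X → . P], [X → . n a] }

GOTO(I, 'id') = CLOSURE({ [A → αX.β] : [A → α.Xβ] ∈ I, X = 'id' })

Items with dot before 'id', with the dot advanced:
  [P → . id X] → [P → id . X]
Closure of the advanced items:
  [P → id . X] has the dot before X: add [X → . n a], [X → . P]
  [X → . P] has the dot before P: add [P → . id X], [P → . n ( X], [P → . ( id], [P → . ( ( P]

GOTO = { [P → . ( ( P], [P → . ( id], [P → . id X], [P → . n ( X], [P → id . X], [X → . P], [X → . n a] }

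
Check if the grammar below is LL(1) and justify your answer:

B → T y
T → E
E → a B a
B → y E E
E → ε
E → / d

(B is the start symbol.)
Relevant sets:
  FIRST(T) = { '/', 'a', ε }
  FOLLOW(E) = { $, '/', 'a', 'y' }

For B:
  PREDICT(B → T y) = { '/', 'a', 'y' }
  PREDICT(B → y E E) = { 'y' }
For E:
  PREDICT(E → a B a) = { 'a' }
  PREDICT(E → ε) = { $, '/', 'a', 'y' }
  PREDICT(E → '/' d) = { '/' }
T has a single production, so nothing to check there.

Conflict found: Predict set conflict for B: { 'y' }
The grammar is NOT LL(1).

Answer: No. Predict set conflict for B: { 'y' }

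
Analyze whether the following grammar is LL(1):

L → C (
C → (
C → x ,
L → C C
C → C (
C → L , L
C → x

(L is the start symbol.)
No. Predict set conflict for L: { '(', 'x' }

Relevant sets:
  FIRST(C) = { '(', 'x' }
  FIRST(L) = { '(', 'x' }

For L:
  PREDICT(L → C '(') = { '(', 'x' }
  PREDICT(L → C C) = { '(', 'x' }
For C:
  PREDICT(C → '(') = { '(' }
  PREDICT(C → x ',') = { 'x' }
  PREDICT(C → C '(') = { '(', 'x' }
  PREDICT(C → L ',' L) = { '(', 'x' }
  PREDICT(C → x) = { 'x' }

Conflict found: Predict set conflict for L: { '(', 'x' }
The grammar is NOT LL(1).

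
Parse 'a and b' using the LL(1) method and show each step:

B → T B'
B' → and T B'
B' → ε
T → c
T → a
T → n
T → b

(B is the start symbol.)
LL(1) parsing maintains a stack (initially the start symbol over $) and the input. At each step: if the stack top is a terminal, match it against the current input token; if it is a non-terminal N, replace it with the RHS of M[N, lookahead] (the unique production whose predict set contains the lookahead).

Stack is shown with the top on the left.

Stack       Input      Action
-----------------------------
B $         a and b $  output B → T B'
T B' $      a and b $  output T → a
a B' $      a and b $  match 'a'
B' $        and b $    output B' → and T B'
and T B' $  and b $    match 'and'
T B' $      b $        output T → b
b B' $      b $        match 'b'
B' $        $          output B' → ε
$           $          accept

The string is accepted.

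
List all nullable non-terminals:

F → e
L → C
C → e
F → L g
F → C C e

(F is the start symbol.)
A non-terminal is nullable if it can derive ε (the empty string): either it has an ε-production, or it has a production whose right-hand side consists entirely of nullable non-terminals.

There are no ε-productions, so no non-terminal can derive ε.
No non-terminals are nullable.

Answer: None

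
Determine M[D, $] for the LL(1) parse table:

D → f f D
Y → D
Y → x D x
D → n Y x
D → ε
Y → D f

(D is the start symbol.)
To find M[D, $], we find productions for D where $ is in the predict set (PREDICT(N → α) = (FIRST(α) \ {ε}) ∪ (FOLLOW(N) if α ⇒* ε)).

Relevant sets:
  FOLLOW(D) = { $, 'f', 'x' }

D → f f D: PREDICT = { 'f' }
D → n Y x: PREDICT = { 'n' }
D → ε: PREDICT = { $, 'f', 'x' }
  $ is in predict set, so this production goes in M[D, $]

M[D, $] = D → ε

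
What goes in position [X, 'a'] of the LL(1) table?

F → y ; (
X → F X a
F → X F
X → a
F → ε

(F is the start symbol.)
X → F X a, X → a

To find M[X, 'a'], we find productions for X where 'a' is in the predict set (PREDICT(N → α) = (FIRST(α) \ {ε}) ∪ (FOLLOW(N) if α ⇒* ε)).

Relevant sets:
  FIRST(F) = { 'a', 'y', ε }
  FIRST(X) = { 'a', 'y' }

X → F X a: PREDICT = { 'a', 'y' }
  'a' is in predict set, so this production goes in M[X, 'a']
X → a: PREDICT = { 'a' }
  'a' is in predict set, so this production goes in M[X, 'a']

M[X, 'a'] = X → F X a, X → a  (a multiply-defined cell — the grammar is not LL(1))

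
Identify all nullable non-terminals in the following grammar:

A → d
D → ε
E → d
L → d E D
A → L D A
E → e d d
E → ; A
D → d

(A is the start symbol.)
{ 'D' }

A non-terminal is nullable if it can derive ε (the empty string): either it has an ε-production, or it has a production whose right-hand side consists entirely of nullable non-terminals.

ε-productions: D → ε
So D is immediately nullable.
No further non-terminal can be added: every production for the remaining non-terminals contains a terminal or a non-nullable non-terminal.
Nullable = { 'D' }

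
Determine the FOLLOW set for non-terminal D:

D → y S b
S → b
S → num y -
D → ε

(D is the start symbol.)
{ $ }

D is the start symbol, so $ ∈ FOLLOW(D).
D does not occur on any right-hand side.

Taking the union: FOLLOW(D) = { $ }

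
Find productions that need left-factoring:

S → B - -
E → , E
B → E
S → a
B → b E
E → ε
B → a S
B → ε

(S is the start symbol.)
Left-factoring is needed when two productions for the same non-terminal
share a common prefix on the right-hand side.

Productions for S:
  S → B - -
  S → a
Productions for E:
  E → , E
  E → ε
Productions for B:
  B → E
  B → b E
  B → a S
  B → ε

No common prefixes found.

Answer: No, left-factoring is not needed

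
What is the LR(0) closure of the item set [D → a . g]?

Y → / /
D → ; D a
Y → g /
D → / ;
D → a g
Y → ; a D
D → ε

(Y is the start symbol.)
{ [D → a . g] }

To compute CLOSURE, for each item [A → α.Bβ] where B is a non-terminal, add [B → .γ] for all productions B → γ; repeat for the newly added items until nothing changes.

Start with: [D → a . g]
The dot precedes the terminal g, so nothing is added.

CLOSURE = { [D → a . g] }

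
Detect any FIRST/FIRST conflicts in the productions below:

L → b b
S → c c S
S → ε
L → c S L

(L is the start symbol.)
No FIRST/FIRST conflicts.

A FIRST/FIRST conflict occurs when two productions N → α and N → β for the same non-terminal have FIRST(α) ∩ FIRST(β) ≠ ∅ (with ε ∈ FIRST of a nullable right-hand side, so two nullable alternatives also conflict).

Productions for L:
  L → b b: FIRST = { 'b' }
  L → c S L: FIRST = { 'c' }
Productions for S:
  S → c c S: FIRST = { 'c' }
  S → ε: FIRST = { ε }

All alternatives of each non-terminal have pairwise disjoint FIRST sets.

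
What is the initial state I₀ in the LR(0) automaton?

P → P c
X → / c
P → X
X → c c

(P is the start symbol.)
First, augment the grammar with P' → P
I₀ = CLOSURE({ [P' → . P] }):
  [P' → . P] has the dot before P: add [P → . P c], [P → . X]
  [P → . X] has the dot before X: add [X → . / c], [X → . c c]
No further items can be added.

I₀ = { [P → . P c], [P → . X], [P' → . P], [X → . / c], [X → . c c] }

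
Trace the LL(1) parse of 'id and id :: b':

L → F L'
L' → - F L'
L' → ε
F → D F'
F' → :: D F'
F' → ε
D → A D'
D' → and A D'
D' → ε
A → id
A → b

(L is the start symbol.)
Stack is shown with the top on the left.

Stack             Input             Action
------------------------------------------
L $               id and id :: b $  output L → F L'
F L' $            id and id :: b $  output F → D F'
D F' L' $         id and id :: b $  output D → A D'
A D' F' L' $      id and id :: b $  output A → id
id D' F' L' $     id and id :: b $  match 'id'
D' F' L' $        and id :: b $     output D' → and A D'
and A D' F' L' $  and id :: b $     match 'and'
A D' F' L' $      id :: b $         output A → id
id D' F' L' $     id :: b $         match 'id'
D' F' L' $        :: b $            output D' → ε
F' L' $           :: b $            output F' → :: D F'
:: D F' L' $      :: b $            match '::'
D F' L' $         b $               output D → A D'
A D' F' L' $      b $               output A → b
b D' F' L' $      b $               match 'b'
D' F' L' $        $                 output D' → ε
F' L' $           $                 output F' → ε
L' $              $                 output L' → ε
$                 $                 accept

The string is accepted.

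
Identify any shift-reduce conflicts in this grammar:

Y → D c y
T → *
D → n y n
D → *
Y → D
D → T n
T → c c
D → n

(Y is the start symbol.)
A shift-reduce conflict occurs when an LR(0) state has both:
  - a complete (reduce) item [A → α .] (dot at the end), and
  - a shift item [B → β . c γ] (dot before a terminal).

Augment with Y' → Y and build the canonical LR(0) collection (I0 = CLOSURE({[Y' → . Y]}), then GOTO on every symbol after a dot until no new states appear). It has 13 states:
  I0: { [D → . *], [D → . T n], [D → . n y n], [D → . n], [T → . *], [T → . c c], [Y → . D c y], [Y → . D], [Y' → . Y] }  — shift
  I1: { [D → * .], [T → * .] }  — 2 reduces
  I2: { [Y → D . c y], [Y → D .] }  — shift, reduce
  I3: { [D → T . n] }  — shift
  I4: { [Y' → Y .] }  — accept
  I5: { [T → c . c] }  — shift
  I6: { [D → n . y n], [D → n .] }  — shift, reduce
  I7: { [D → n y . n] }  — shift
  I8: { [D → n y n .] }  — reduce
  I9: { [T → c c .] }  — reduce
  I10: { [D → T n .] }  — reduce
  I11: { [Y → D c . y] }  — shift
  I12: { [Y → D c y .] }  — reduce

I2 contains reduce item [Y → D .] and shift item [Y → D . c y] — shift-reduce conflict.
I6 contains reduce item [D → n .] and shift item [D → n . y n] — shift-reduce conflict.

Answer: Yes — I2: [Y → D .] vs [Y → D . c y]; I6: [D → n .] vs [D → n . y n]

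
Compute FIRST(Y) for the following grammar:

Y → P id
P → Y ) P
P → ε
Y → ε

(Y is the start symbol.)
FIRST sets of the other non-terminals involved (by the same procedure, iterated to a fixed point):
  FIRST(P) = { ')', 'id', ε }

From Y → P id:
  - P is a non-terminal: add FIRST(P) \ {ε} = { ')', 'id' }
    P is nullable, so continue to the next symbol
  - id is a terminal: add 'id' and stop
From Y → ε:
  - ε-production, so ε ∈ FIRST(Y)

Collecting: FIRST(Y) = { ')', 'id', ε }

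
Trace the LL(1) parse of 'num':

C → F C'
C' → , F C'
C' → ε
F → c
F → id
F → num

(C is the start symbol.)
LL(1) parsing maintains a stack (initially the start symbol over $) and the input. At each step: if the stack top is a terminal, match it against the current input token; if it is a non-terminal N, replace it with the RHS of M[N, lookahead] (the unique production whose predict set contains the lookahead).

Stack is shown with the top on the left.

Stack     Input  Action
-----------------------
C $       num $  output C → F C'
F C' $    num $  output F → num
num C' $  num $  match 'num'
C' $      $      output C' → ε
$         $      accept

The string is accepted.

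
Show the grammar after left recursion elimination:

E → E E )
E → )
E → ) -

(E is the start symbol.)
E → ) E'
E → ) - E'
E' → E ) E'
E' → ε

E is directly left-recursive. The standard transformation for
  A → A α₁ | ... | A α_m | β₁ | ... | β_n
is
  A  → β₁ A' | ... | β_n A'
  A' → α₁ A' | ... | α_m A' | ε

E → ) becomes E → ) E'
E → ) - becomes E → ) - E'
E → E E ) becomes E' → E ) E'
Add E' → ε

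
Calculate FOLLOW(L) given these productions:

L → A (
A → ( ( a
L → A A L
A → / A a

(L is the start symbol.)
{ $ }

To compute FOLLOW(L), find every occurrence of L on a right-hand side N → α L β: add FIRST(β) \ {ε}, and if β is empty or nullable also add FOLLOW(N). Iterate to a fixed point.

L is the start symbol, so $ ∈ FOLLOW(L).
In L → A A L: L is at the end; this adds FOLLOW(L) to itself — nothing new

Taking the union: FOLLOW(L) = { $ }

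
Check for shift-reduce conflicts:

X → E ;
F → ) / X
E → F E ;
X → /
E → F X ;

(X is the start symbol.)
A shift-reduce conflict occurs when an LR(0) state has both:
  - a complete (reduce) item [A → α .] (dot at the end), and
  - a shift item [B → β . c γ] (dot before a terminal).

Augment with X' → X and build the canonical LR(0) collection (I0 = CLOSURE({[X' → . X]}), then GOTO on every symbol after a dot until no new states appear). It has 13 states:
  I0: { [E → . F E ;], [E → . F X ;], [F → . ) / X], [X → . /], [X → . E ;], [X' → . X] }  — shift
  I1: { [F → ) . / X] }  — shift
  I2: { [X → / .] }  — reduce
  I3: { [X → E . ;] }  — shift
  I4: { [E → . F E ;], [E → . F X ;], [E → F . E ;], [E → F . X ;], [F → . ) / X], [X → . /], [X → . E ;] }  — shift
  I5: { [X' → X .] }  — accept
  I6: { [E → F E . ;], [X → E . ;] }  — shift
  I7: { [E → F X . ;] }  — shift
  I8: { [E → F X ; .] }  — reduce
  I9: { [E → F E ; .], [X → E ; .] }  — 2 reduces
  I10: { [X → E ; .] }  — reduce
  I11: { [E → . F E ;], [E → . F X ;], [F → ) / . X], [F → . ) / X], [X → . /], [X → . E ;] }  — shift
  I12: { [F → ) / X .] }  — reduce

No state contains both a complete item and a shift item.

Answer: No shift-reduce conflicts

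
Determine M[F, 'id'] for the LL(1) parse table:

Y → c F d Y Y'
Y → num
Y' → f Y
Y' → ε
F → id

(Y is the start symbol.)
F → id

To find M[F, 'id'], we find productions for F where 'id' is in the predict set (PREDICT(N → α) = (FIRST(α) \ {ε}) ∪ (FOLLOW(N) if α ⇒* ε)).

F → id: PREDICT = { 'id' }
  'id' is in predict set, so this production goes in M[F, 'id']

M[F, 'id'] = F → id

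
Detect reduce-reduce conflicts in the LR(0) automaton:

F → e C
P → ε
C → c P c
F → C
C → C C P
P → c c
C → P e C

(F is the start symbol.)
Yes — I1: [F → C .] vs [P → .]; I6: [F → e C .] vs [P → .]; I10: [C → P e C .] vs [P → .]

A reduce-reduce conflict occurs when an LR(0) state has two complete items [A → α .] and [B → β .] — both call for a reduction, and with no lookahead the parser cannot choose between them.

Augment with F' → F and build the canonical LR(0) collection (I0 = CLOSURE({[F' → . F]}), then GOTO on every symbol after a dot until no new states appear). It has 15 states:
  I0: { [C → . C C P], [C → . P e C], [C → . c P c], [F → . C], [F → . e C], [F' → . F], [P → . c c], [P → .] }  — shift, reduce
  I1: { [C → . C C P], [C → . P e C], [C → . c P c], [C → C . C P], [F → C .], [P → . c c], [P → .] }  — shift, 2 reduces
  I2: { [F' → F .] }  — accept
  I3: { [C → P . e C] }  — shift
  I4: { [C → c . P c], [P → . c c], [P → .], [P → c . c] }  — shift, reduce
  I5: { [C → . C C P], [C → . P e C], [C → . c P c], [F → e . C], [P → . c c], [P → .] }  — shift, reduce
  I6: { [C → . C C P], [C → . P e C], [C → . c P c], [C → C . C P], [F → e C .], [P → . c c], [P → .] }  — shift, 2 reduces
  I7: { [C → . C C P], [C → . P e C], [C → . c P c], [C → C . C P], [C → C C . P], [P → . c c], [P → .] }  — shift, reduce
  I8: { [C → C C P .], [C → P . e C] }  — shift, reduce
  I9: { [C → . C C P], [C → . P e C], [C → . c P c], [C → P e . C], [P → . c c], [P → .] }  — shift, reduce
  I10: { [C → . C C P], [C → . P e C], [C → . c P c], [C → C . C P], [C → P e C .], [P → . c c], [P → .] }  — shift, 2 reduces
  I11: { [C → c P . c] }  — shift
  I12: { [P → c . c], [P → c c .] }  — shift, reduce
  I13: { [P → c c .] }  — reduce
  I14: { [C → c P c .] }  — reduce

I1 contains complete items [F → C .], [P → .] — reduce-reduce conflict.
I6 contains complete items [F → e C .], [P → .] — reduce-reduce conflict.
I10 contains complete items [C → P e C .], [P → .] — reduce-reduce conflict.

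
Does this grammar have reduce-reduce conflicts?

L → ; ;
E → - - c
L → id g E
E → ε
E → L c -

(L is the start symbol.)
No reduce-reduce conflicts

A reduce-reduce conflict occurs when an LR(0) state has two complete items [A → α .] and [B → β .] — both call for a reduction, and with no lookahead the parser cannot choose between them.

Augment with L' → L and build the canonical LR(0) collection (I0 = CLOSURE({[L' → . L]}), then GOTO on every symbol after a dot until no new states appear). It has 13 states:
  I0: { [L → . ; ;], [L → . id g E], [L' → . L] }  — shift
  I1: { [L → ; . ;] }  — shift
  I2: { [L' → L .] }  — accept
  I3: { [L → id . g E] }  — shift
  I4: { [E → . - - c], [E → . L c -], [E → .], [L → . ; ;], [L → . id g E], [L → id g . E] }  — shift, reduce
  I5: { [E → - . - c] }  — shift
  I6: { [L → id g E .] }  — reduce
  I7: { [E → L . c -] }  — shift
  I8: { [E → L c . -] }  — shift
  I9: { [E → L c - .] }  — reduce
  I10: { [E → - - . c] }  — shift
  I11: { [E → - - c .] }  — reduce
  I12: { [L → ; ; .] }  — reduce

No state contains more than one complete item.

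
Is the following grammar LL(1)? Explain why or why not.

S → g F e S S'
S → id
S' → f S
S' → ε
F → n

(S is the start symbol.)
No. Predict set conflict for S': { 'f' }

Relevant sets:
  FOLLOW(S') = { $, 'f' }

For S:
  PREDICT(S → g F e S S') = { 'g' }
  PREDICT(S → id) = { 'id' }
For S':
  PREDICT(S' → f S) = { 'f' }
  PREDICT(S' → ε) = { $, 'f' }
F has a single production, so nothing to check there.

Conflict found: Predict set conflict for S': { 'f' }
The grammar is NOT LL(1).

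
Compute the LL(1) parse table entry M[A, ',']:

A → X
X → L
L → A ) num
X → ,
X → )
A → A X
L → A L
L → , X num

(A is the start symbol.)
A → X, A → A X

To find M[A, ','], we find productions for A where ',' is in the predict set (PREDICT(N → α) = (FIRST(α) \ {ε}) ∪ (FOLLOW(N) if α ⇒* ε)).

Relevant sets:
  FIRST(X) = { ')', ',' }
  FIRST(A) = { ')', ',' }

A → X: PREDICT = { ')', ',' }
  ',' is in predict set, so this production goes in M[A, ',']
A → A X: PREDICT = { ')', ',' }
  ',' is in predict set, so this production goes in M[A, ',']

M[A, ','] = A → X, A → A X  (a multiply-defined cell — the grammar is not LL(1))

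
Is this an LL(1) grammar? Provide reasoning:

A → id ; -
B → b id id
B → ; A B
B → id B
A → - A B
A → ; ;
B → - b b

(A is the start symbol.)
Yes, the grammar is LL(1).

For A:
  PREDICT(A → id ';' '-') = { 'id' }
  PREDICT(A → '-' A B) = { '-' }
  PREDICT(A → ';' ';') = { ';' }
For B:
  PREDICT(B → b id id) = { 'b' }
  PREDICT(B → ';' A B) = { ';' }
  PREDICT(B → id B) = { 'id' }
  PREDICT(B → '-' b b) = { '-' }

All predict sets are disjoint. The grammar IS LL(1).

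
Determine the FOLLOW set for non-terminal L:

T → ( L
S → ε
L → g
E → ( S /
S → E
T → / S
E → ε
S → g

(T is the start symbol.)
In T → ( L: L is at the end, add FOLLOW(T)

The FOLLOW sets referred to above (computed the same way, to a fixed point):
  FOLLOW(T) = { $ }

Taking the union: FOLLOW(L) = { $ }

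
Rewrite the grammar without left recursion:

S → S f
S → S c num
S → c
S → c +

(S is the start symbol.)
S → c S'
S → c + S'
S' → f S'
S' → c num S'
S' → ε

S is directly left-recursive. The standard transformation for
  A → A α₁ | ... | A α_m | β₁ | ... | β_n
is
  A  → β₁ A' | ... | β_n A'
  A' → α₁ A' | ... | α_m A' | ε

S → c becomes S → c S'
S → c + becomes S → c + S'
S → S f becomes S' → f S'
S → S c num becomes S' → c num S'
Add S' → ε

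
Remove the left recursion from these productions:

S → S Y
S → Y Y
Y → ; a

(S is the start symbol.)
S → Y Y S'
S' → Y S'
S' → ε
Y → ; a

S is directly left-recursive. The standard transformation for
  A → A α₁ | ... | A α_m | β₁ | ... | β_n
is
  A  → β₁ A' | ... | β_n A'
  A' → α₁ A' | ... | α_m A' | ε

S → Y Y becomes S → Y Y S'
S → S Y becomes S' → Y S'
Add S' → ε

Productions for other non-terminals are unchanged:
  Y → ; a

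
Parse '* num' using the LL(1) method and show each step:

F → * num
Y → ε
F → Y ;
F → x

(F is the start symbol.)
Stack is shown with the top on the left.

Stack    Input    Action
------------------------
F $      * num $  output F → * num
* num $  * num $  match '*'
num $    num $    match 'num'
$        $        accept

The string is accepted.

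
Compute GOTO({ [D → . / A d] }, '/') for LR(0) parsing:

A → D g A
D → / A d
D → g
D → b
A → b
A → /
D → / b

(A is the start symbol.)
GOTO(I, '/') = CLOSURE({ [A → αX.β] : [A → α.Xβ] ∈ I, X = '/' })

Items with dot before '/', with the dot advanced:
  [D → . / A d] → [D → / . A d]
Closure of the advanced items:
  [D → / . A d] has the dot before A: add [A → . D g A], [A → . b], [A → . /]
  [A → . D g A] has the dot before D: add [D → . / A d], [D → . g], [D → . b], [D → . / b]

GOTO = { [A → . /], [A → . D g A], [A → . b], [D → . / A d], [D → . / b], [D → . b], [D → . g], [D → / . A d] }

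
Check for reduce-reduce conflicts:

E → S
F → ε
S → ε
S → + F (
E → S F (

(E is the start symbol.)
Augment with E' → E and build the canonical LR(0) collection (I0 = CLOSURE({[E' → . E]}), then GOTO on every symbol after a dot until no new states appear). It has 8 states:
  I0: { [E → . S F (], [E → . S], [E' → . E], [S → . + F (], [S → .] }  — shift, reduce
  I1: { [F → .], [S → + . F (] }  — reduce
  I2: { [E' → E .] }  — accept
  I3: { [E → S . F (], [E → S .], [F → .] }  — 2 reduces
  I4: { [E → S F . (] }  — shift
  I5: { [E → S F ( .] }  — reduce
  I6: { [S → + F . (] }  — shift
  I7: { [S → + F ( .] }  — reduce

I3 contains complete items [E → S .], [F → .] — reduce-reduce conflict.

Answer: Yes — I3: [E → S .] vs [F → .]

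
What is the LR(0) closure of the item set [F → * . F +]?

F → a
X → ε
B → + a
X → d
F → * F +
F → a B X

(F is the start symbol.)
Start with: [F → * . F +]
  [F → * . F +] has the dot before F: add [F → . a], [F → . * F +], [F → . a B X]
No further items can be added.

CLOSURE = { [F → * . F +], [F → . * F +], [F → . a B X], [F → . a] }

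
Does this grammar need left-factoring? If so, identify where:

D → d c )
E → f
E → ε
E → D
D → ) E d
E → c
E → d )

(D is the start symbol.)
No, left-factoring is not needed

Left-factoring is needed when two productions for the same non-terminal
share a common prefix on the right-hand side.

Productions for D:
  D → d c )
  D → ) E d
Productions for E:
  E → f
  E → ε
  E → D
  E → c
  E → d )

No common prefixes found.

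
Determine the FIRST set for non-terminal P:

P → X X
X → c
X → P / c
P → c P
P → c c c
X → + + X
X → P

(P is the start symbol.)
{ '+', 'c' }

FIRST sets of the other non-terminals involved (by the same procedure, iterated to a fixed point):
  FIRST(X) = { '+', 'c' }

From P → X X:
  - X is a non-terminal: add FIRST(X) \ {ε} = { '+', 'c' }
    X is not nullable, so stop
From P → c P:
  - c is a terminal: add 'c' and stop
From P → c c c:
  - c is a terminal: add 'c' and stop

Collecting: FIRST(P) = { '+', 'c' }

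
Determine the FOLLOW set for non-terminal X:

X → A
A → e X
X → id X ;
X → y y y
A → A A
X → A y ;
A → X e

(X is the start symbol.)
{ $, ';', 'e', 'id', 'y' }

X is the start symbol, so $ ∈ FOLLOW(X).
In A → e X: X is at the end, add FOLLOW(A)
In X → id X ;: X is followed by ';', add FIRST(';') \ {ε} = { ';' }
In A → X e: X is followed by e, add FIRST(e) \ {ε} = { 'e' }

The FOLLOW sets referred to above (computed the same way, to a fixed point):
  FOLLOW(A) = { $, ';', 'e', 'id', 'y' }

Taking the union: FOLLOW(X) = { $, ';', 'e', 'id', 'y' }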